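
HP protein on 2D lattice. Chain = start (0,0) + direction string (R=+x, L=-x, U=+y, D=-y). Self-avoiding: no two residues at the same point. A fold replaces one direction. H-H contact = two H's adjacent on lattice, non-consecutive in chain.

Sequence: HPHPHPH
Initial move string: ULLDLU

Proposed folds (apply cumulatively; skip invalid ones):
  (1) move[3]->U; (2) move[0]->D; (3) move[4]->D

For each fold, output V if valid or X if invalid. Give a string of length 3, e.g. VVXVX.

Initial: ULLDLU -> [(0, 0), (0, 1), (-1, 1), (-2, 1), (-2, 0), (-3, 0), (-3, 1)]
Fold 1: move[3]->U => ULLULU VALID
Fold 2: move[0]->D => DLLULU VALID
Fold 3: move[4]->D => DLLUDU INVALID (collision), skipped

Answer: VVX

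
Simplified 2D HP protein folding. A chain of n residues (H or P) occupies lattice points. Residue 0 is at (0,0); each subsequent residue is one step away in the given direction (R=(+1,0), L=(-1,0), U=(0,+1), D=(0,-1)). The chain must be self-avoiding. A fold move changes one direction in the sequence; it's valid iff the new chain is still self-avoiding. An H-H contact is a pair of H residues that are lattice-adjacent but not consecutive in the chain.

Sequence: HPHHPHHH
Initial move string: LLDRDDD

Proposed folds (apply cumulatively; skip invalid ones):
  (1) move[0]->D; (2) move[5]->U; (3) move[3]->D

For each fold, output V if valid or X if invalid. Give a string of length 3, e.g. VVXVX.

Answer: VXV

Derivation:
Initial: LLDRDDD -> [(0, 0), (-1, 0), (-2, 0), (-2, -1), (-1, -1), (-1, -2), (-1, -3), (-1, -4)]
Fold 1: move[0]->D => DLDRDDD VALID
Fold 2: move[5]->U => DLDRDUD INVALID (collision), skipped
Fold 3: move[3]->D => DLDDDDD VALID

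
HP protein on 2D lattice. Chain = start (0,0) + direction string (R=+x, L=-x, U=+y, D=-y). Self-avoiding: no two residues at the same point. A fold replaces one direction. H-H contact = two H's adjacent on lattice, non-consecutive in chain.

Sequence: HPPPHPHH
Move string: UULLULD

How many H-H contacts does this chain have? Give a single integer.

Positions: [(0, 0), (0, 1), (0, 2), (-1, 2), (-2, 2), (-2, 3), (-3, 3), (-3, 2)]
H-H contact: residue 4 @(-2,2) - residue 7 @(-3, 2)

Answer: 1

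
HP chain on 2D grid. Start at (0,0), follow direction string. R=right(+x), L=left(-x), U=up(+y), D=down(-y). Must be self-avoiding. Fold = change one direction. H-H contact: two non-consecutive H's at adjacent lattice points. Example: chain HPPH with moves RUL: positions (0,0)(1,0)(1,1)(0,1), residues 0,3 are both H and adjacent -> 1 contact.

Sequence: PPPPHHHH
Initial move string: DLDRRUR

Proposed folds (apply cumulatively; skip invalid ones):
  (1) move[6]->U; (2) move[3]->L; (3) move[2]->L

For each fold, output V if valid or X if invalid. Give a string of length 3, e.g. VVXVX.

Initial: DLDRRUR -> [(0, 0), (0, -1), (-1, -1), (-1, -2), (0, -2), (1, -2), (1, -1), (2, -1)]
Fold 1: move[6]->U => DLDRRUU VALID
Fold 2: move[3]->L => DLDLRUU INVALID (collision), skipped
Fold 3: move[2]->L => DLLRRUU INVALID (collision), skipped

Answer: VXX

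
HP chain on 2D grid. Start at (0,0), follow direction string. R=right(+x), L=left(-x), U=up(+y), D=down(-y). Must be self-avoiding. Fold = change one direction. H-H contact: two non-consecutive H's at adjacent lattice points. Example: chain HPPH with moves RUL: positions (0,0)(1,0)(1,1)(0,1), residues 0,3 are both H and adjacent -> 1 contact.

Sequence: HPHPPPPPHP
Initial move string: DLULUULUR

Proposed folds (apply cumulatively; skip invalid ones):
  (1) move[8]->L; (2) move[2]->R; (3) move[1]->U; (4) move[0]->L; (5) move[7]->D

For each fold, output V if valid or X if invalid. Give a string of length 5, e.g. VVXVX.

Answer: VXXVV

Derivation:
Initial: DLULUULUR -> [(0, 0), (0, -1), (-1, -1), (-1, 0), (-2, 0), (-2, 1), (-2, 2), (-3, 2), (-3, 3), (-2, 3)]
Fold 1: move[8]->L => DLULUULUL VALID
Fold 2: move[2]->R => DLRLUULUL INVALID (collision), skipped
Fold 3: move[1]->U => DUULUULUL INVALID (collision), skipped
Fold 4: move[0]->L => LLULUULUL VALID
Fold 5: move[7]->D => LLULUULDL VALID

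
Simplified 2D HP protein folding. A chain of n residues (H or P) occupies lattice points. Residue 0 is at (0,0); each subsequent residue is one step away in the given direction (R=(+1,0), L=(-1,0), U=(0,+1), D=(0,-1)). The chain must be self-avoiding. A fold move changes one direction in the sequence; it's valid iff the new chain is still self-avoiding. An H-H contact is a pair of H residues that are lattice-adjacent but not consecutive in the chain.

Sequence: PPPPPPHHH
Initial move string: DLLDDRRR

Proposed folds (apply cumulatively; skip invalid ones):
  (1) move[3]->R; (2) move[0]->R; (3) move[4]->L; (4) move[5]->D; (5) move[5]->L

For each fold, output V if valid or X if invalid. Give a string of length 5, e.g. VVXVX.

Answer: XXXVX

Derivation:
Initial: DLLDDRRR -> [(0, 0), (0, -1), (-1, -1), (-2, -1), (-2, -2), (-2, -3), (-1, -3), (0, -3), (1, -3)]
Fold 1: move[3]->R => DLLRDRRR INVALID (collision), skipped
Fold 2: move[0]->R => RLLDDRRR INVALID (collision), skipped
Fold 3: move[4]->L => DLLDLRRR INVALID (collision), skipped
Fold 4: move[5]->D => DLLDDDRR VALID
Fold 5: move[5]->L => DLLDDLRR INVALID (collision), skipped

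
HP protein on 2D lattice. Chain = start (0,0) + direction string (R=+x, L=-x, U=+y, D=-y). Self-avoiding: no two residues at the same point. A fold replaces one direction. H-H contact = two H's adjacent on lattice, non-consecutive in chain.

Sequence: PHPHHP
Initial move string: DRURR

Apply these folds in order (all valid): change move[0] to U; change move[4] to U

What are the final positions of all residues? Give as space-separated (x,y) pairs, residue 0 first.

Initial moves: DRURR
Fold: move[0]->U => URURR (positions: [(0, 0), (0, 1), (1, 1), (1, 2), (2, 2), (3, 2)])
Fold: move[4]->U => URURU (positions: [(0, 0), (0, 1), (1, 1), (1, 2), (2, 2), (2, 3)])

Answer: (0,0) (0,1) (1,1) (1,2) (2,2) (2,3)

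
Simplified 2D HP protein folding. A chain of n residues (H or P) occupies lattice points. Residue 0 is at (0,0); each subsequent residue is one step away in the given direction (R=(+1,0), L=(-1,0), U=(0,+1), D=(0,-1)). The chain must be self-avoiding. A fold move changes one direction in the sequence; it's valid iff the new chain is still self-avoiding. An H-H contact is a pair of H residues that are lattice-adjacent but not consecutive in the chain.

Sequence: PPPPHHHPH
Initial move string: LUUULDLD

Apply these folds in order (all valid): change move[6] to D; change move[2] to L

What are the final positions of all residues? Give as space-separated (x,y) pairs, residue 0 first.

Initial moves: LUUULDLD
Fold: move[6]->D => LUUULDDD (positions: [(0, 0), (-1, 0), (-1, 1), (-1, 2), (-1, 3), (-2, 3), (-2, 2), (-2, 1), (-2, 0)])
Fold: move[2]->L => LULULDDD (positions: [(0, 0), (-1, 0), (-1, 1), (-2, 1), (-2, 2), (-3, 2), (-3, 1), (-3, 0), (-3, -1)])

Answer: (0,0) (-1,0) (-1,1) (-2,1) (-2,2) (-3,2) (-3,1) (-3,0) (-3,-1)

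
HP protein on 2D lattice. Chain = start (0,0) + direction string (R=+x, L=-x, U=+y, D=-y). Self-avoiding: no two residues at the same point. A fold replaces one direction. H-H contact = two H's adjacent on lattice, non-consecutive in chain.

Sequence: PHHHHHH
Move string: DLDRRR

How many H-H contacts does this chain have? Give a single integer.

Positions: [(0, 0), (0, -1), (-1, -1), (-1, -2), (0, -2), (1, -2), (2, -2)]
H-H contact: residue 1 @(0,-1) - residue 4 @(0, -2)

Answer: 1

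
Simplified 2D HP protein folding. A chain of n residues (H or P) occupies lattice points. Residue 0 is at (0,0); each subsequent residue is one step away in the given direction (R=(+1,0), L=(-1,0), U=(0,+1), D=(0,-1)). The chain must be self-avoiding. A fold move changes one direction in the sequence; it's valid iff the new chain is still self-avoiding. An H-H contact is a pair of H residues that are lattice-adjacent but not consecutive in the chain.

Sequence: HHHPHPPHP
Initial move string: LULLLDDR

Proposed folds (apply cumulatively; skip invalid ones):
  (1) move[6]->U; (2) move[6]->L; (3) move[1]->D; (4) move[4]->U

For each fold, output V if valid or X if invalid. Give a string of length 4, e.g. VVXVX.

Initial: LULLLDDR -> [(0, 0), (-1, 0), (-1, 1), (-2, 1), (-3, 1), (-4, 1), (-4, 0), (-4, -1), (-3, -1)]
Fold 1: move[6]->U => LULLLDUR INVALID (collision), skipped
Fold 2: move[6]->L => LULLLDLR INVALID (collision), skipped
Fold 3: move[1]->D => LDLLLDDR VALID
Fold 4: move[4]->U => LDLLUDDR INVALID (collision), skipped

Answer: XXVX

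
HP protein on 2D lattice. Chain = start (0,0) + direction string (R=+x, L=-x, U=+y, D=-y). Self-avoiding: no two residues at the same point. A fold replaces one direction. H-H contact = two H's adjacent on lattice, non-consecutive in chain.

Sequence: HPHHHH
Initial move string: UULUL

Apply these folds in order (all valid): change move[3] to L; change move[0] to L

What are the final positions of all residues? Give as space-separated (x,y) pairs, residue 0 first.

Answer: (0,0) (-1,0) (-1,1) (-2,1) (-3,1) (-4,1)

Derivation:
Initial moves: UULUL
Fold: move[3]->L => UULLL (positions: [(0, 0), (0, 1), (0, 2), (-1, 2), (-2, 2), (-3, 2)])
Fold: move[0]->L => LULLL (positions: [(0, 0), (-1, 0), (-1, 1), (-2, 1), (-3, 1), (-4, 1)])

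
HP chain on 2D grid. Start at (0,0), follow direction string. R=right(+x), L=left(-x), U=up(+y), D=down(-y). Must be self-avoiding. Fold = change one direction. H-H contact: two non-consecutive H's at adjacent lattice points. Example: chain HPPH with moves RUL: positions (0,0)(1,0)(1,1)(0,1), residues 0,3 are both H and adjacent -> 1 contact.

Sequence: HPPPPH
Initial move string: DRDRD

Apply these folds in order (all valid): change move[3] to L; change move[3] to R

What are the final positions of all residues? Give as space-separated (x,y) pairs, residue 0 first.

Initial moves: DRDRD
Fold: move[3]->L => DRDLD (positions: [(0, 0), (0, -1), (1, -1), (1, -2), (0, -2), (0, -3)])
Fold: move[3]->R => DRDRD (positions: [(0, 0), (0, -1), (1, -1), (1, -2), (2, -2), (2, -3)])

Answer: (0,0) (0,-1) (1,-1) (1,-2) (2,-2) (2,-3)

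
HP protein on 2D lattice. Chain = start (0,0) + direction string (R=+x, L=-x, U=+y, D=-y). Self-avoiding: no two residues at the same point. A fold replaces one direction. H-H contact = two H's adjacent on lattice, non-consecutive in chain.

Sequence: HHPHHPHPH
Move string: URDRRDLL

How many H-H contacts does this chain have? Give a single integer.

Answer: 2

Derivation:
Positions: [(0, 0), (0, 1), (1, 1), (1, 0), (2, 0), (3, 0), (3, -1), (2, -1), (1, -1)]
H-H contact: residue 0 @(0,0) - residue 3 @(1, 0)
H-H contact: residue 3 @(1,0) - residue 8 @(1, -1)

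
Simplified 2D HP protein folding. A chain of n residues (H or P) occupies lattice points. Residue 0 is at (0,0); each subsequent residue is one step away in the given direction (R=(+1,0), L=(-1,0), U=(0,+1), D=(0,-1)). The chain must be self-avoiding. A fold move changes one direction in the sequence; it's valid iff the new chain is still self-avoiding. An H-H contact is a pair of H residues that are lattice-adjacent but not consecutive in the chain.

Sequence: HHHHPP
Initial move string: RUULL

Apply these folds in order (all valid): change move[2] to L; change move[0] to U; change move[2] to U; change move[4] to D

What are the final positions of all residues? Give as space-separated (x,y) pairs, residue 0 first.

Answer: (0,0) (0,1) (0,2) (0,3) (-1,3) (-1,2)

Derivation:
Initial moves: RUULL
Fold: move[2]->L => RULLL (positions: [(0, 0), (1, 0), (1, 1), (0, 1), (-1, 1), (-2, 1)])
Fold: move[0]->U => UULLL (positions: [(0, 0), (0, 1), (0, 2), (-1, 2), (-2, 2), (-3, 2)])
Fold: move[2]->U => UUULL (positions: [(0, 0), (0, 1), (0, 2), (0, 3), (-1, 3), (-2, 3)])
Fold: move[4]->D => UUULD (positions: [(0, 0), (0, 1), (0, 2), (0, 3), (-1, 3), (-1, 2)])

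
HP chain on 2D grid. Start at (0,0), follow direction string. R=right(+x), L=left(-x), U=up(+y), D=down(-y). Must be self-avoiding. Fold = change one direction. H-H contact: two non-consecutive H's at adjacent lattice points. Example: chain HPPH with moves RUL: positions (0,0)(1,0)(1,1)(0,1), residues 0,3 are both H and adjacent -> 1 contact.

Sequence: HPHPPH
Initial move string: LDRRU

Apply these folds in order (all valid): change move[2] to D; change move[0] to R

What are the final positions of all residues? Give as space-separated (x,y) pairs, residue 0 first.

Initial moves: LDRRU
Fold: move[2]->D => LDDRU (positions: [(0, 0), (-1, 0), (-1, -1), (-1, -2), (0, -2), (0, -1)])
Fold: move[0]->R => RDDRU (positions: [(0, 0), (1, 0), (1, -1), (1, -2), (2, -2), (2, -1)])

Answer: (0,0) (1,0) (1,-1) (1,-2) (2,-2) (2,-1)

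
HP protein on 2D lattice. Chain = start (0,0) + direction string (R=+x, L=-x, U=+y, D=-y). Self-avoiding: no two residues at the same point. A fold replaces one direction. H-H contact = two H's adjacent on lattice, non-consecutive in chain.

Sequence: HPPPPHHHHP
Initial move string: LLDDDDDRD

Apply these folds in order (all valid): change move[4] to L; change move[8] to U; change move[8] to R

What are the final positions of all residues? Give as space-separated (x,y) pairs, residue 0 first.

Answer: (0,0) (-1,0) (-2,0) (-2,-1) (-2,-2) (-3,-2) (-3,-3) (-3,-4) (-2,-4) (-1,-4)

Derivation:
Initial moves: LLDDDDDRD
Fold: move[4]->L => LLDDLDDRD (positions: [(0, 0), (-1, 0), (-2, 0), (-2, -1), (-2, -2), (-3, -2), (-3, -3), (-3, -4), (-2, -4), (-2, -5)])
Fold: move[8]->U => LLDDLDDRU (positions: [(0, 0), (-1, 0), (-2, 0), (-2, -1), (-2, -2), (-3, -2), (-3, -3), (-3, -4), (-2, -4), (-2, -3)])
Fold: move[8]->R => LLDDLDDRR (positions: [(0, 0), (-1, 0), (-2, 0), (-2, -1), (-2, -2), (-3, -2), (-3, -3), (-3, -4), (-2, -4), (-1, -4)])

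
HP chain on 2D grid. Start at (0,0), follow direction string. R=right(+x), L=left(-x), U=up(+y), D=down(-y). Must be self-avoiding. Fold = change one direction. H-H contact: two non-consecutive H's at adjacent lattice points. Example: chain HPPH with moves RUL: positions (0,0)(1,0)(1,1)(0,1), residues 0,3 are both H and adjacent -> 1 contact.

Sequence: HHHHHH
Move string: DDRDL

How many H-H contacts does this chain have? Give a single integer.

Answer: 1

Derivation:
Positions: [(0, 0), (0, -1), (0, -2), (1, -2), (1, -3), (0, -3)]
H-H contact: residue 2 @(0,-2) - residue 5 @(0, -3)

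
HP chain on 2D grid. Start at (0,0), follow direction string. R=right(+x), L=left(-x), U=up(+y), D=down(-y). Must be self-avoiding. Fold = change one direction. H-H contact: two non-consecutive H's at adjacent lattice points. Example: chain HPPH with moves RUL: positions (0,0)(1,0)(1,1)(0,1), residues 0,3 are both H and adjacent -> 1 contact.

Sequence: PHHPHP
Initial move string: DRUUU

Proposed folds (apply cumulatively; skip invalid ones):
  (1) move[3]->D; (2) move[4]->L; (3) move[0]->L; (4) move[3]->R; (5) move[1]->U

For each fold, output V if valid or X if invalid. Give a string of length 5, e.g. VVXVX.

Answer: XVXXX

Derivation:
Initial: DRUUU -> [(0, 0), (0, -1), (1, -1), (1, 0), (1, 1), (1, 2)]
Fold 1: move[3]->D => DRUDU INVALID (collision), skipped
Fold 2: move[4]->L => DRUUL VALID
Fold 3: move[0]->L => LRUUL INVALID (collision), skipped
Fold 4: move[3]->R => DRURL INVALID (collision), skipped
Fold 5: move[1]->U => DUUUL INVALID (collision), skipped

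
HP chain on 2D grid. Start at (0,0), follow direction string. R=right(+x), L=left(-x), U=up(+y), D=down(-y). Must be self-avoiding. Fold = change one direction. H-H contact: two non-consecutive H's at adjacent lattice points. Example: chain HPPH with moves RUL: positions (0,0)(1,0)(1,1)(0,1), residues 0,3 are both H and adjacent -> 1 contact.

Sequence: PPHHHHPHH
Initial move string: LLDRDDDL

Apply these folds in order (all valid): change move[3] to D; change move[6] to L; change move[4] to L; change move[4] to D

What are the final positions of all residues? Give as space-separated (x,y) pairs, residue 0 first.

Answer: (0,0) (-1,0) (-2,0) (-2,-1) (-2,-2) (-2,-3) (-2,-4) (-3,-4) (-4,-4)

Derivation:
Initial moves: LLDRDDDL
Fold: move[3]->D => LLDDDDDL (positions: [(0, 0), (-1, 0), (-2, 0), (-2, -1), (-2, -2), (-2, -3), (-2, -4), (-2, -5), (-3, -5)])
Fold: move[6]->L => LLDDDDLL (positions: [(0, 0), (-1, 0), (-2, 0), (-2, -1), (-2, -2), (-2, -3), (-2, -4), (-3, -4), (-4, -4)])
Fold: move[4]->L => LLDDLDLL (positions: [(0, 0), (-1, 0), (-2, 0), (-2, -1), (-2, -2), (-3, -2), (-3, -3), (-4, -3), (-5, -3)])
Fold: move[4]->D => LLDDDDLL (positions: [(0, 0), (-1, 0), (-2, 0), (-2, -1), (-2, -2), (-2, -3), (-2, -4), (-3, -4), (-4, -4)])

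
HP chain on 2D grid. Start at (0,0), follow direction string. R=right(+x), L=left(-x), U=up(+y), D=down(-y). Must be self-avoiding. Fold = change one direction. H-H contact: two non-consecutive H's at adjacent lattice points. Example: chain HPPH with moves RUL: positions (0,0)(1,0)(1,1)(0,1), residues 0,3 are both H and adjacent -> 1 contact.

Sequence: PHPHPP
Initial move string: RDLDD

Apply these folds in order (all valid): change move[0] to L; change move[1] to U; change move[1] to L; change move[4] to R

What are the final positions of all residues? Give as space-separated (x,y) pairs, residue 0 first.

Initial moves: RDLDD
Fold: move[0]->L => LDLDD (positions: [(0, 0), (-1, 0), (-1, -1), (-2, -1), (-2, -2), (-2, -3)])
Fold: move[1]->U => LULDD (positions: [(0, 0), (-1, 0), (-1, 1), (-2, 1), (-2, 0), (-2, -1)])
Fold: move[1]->L => LLLDD (positions: [(0, 0), (-1, 0), (-2, 0), (-3, 0), (-3, -1), (-3, -2)])
Fold: move[4]->R => LLLDR (positions: [(0, 0), (-1, 0), (-2, 0), (-3, 0), (-3, -1), (-2, -1)])

Answer: (0,0) (-1,0) (-2,0) (-3,0) (-3,-1) (-2,-1)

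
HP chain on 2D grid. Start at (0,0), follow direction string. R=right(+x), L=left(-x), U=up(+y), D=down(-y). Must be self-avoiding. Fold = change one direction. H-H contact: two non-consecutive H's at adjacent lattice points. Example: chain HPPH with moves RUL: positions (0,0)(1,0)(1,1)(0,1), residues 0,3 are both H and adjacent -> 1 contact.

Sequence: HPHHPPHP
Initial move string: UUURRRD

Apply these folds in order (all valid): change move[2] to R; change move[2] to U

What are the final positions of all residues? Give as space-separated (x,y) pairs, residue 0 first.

Answer: (0,0) (0,1) (0,2) (0,3) (1,3) (2,3) (3,3) (3,2)

Derivation:
Initial moves: UUURRRD
Fold: move[2]->R => UURRRRD (positions: [(0, 0), (0, 1), (0, 2), (1, 2), (2, 2), (3, 2), (4, 2), (4, 1)])
Fold: move[2]->U => UUURRRD (positions: [(0, 0), (0, 1), (0, 2), (0, 3), (1, 3), (2, 3), (3, 3), (3, 2)])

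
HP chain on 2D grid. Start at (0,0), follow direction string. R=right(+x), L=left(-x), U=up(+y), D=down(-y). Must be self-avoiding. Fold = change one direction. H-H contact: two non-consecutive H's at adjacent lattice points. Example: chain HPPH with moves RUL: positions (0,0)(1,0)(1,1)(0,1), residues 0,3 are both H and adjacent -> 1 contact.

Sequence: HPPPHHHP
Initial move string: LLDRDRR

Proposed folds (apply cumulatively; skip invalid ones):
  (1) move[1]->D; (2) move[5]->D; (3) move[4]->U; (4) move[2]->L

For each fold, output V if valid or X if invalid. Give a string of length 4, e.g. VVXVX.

Answer: VVXX

Derivation:
Initial: LLDRDRR -> [(0, 0), (-1, 0), (-2, 0), (-2, -1), (-1, -1), (-1, -2), (0, -2), (1, -2)]
Fold 1: move[1]->D => LDDRDRR VALID
Fold 2: move[5]->D => LDDRDDR VALID
Fold 3: move[4]->U => LDDRUDR INVALID (collision), skipped
Fold 4: move[2]->L => LDLRDDR INVALID (collision), skipped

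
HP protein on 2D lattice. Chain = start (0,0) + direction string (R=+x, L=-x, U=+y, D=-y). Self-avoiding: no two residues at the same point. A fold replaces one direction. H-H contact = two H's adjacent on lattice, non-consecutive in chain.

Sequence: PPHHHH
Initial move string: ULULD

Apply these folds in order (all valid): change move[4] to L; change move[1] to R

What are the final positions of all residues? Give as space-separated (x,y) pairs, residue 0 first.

Initial moves: ULULD
Fold: move[4]->L => ULULL (positions: [(0, 0), (0, 1), (-1, 1), (-1, 2), (-2, 2), (-3, 2)])
Fold: move[1]->R => URULL (positions: [(0, 0), (0, 1), (1, 1), (1, 2), (0, 2), (-1, 2)])

Answer: (0,0) (0,1) (1,1) (1,2) (0,2) (-1,2)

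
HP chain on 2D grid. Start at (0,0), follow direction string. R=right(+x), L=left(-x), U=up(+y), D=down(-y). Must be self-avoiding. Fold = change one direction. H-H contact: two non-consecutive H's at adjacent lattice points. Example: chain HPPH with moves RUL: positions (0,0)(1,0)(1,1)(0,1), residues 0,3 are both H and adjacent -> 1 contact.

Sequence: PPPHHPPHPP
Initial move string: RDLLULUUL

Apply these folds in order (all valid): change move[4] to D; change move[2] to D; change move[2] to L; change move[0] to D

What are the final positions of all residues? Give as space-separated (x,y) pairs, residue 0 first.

Answer: (0,0) (0,-1) (0,-2) (-1,-2) (-2,-2) (-2,-3) (-3,-3) (-3,-2) (-3,-1) (-4,-1)

Derivation:
Initial moves: RDLLULUUL
Fold: move[4]->D => RDLLDLUUL (positions: [(0, 0), (1, 0), (1, -1), (0, -1), (-1, -1), (-1, -2), (-2, -2), (-2, -1), (-2, 0), (-3, 0)])
Fold: move[2]->D => RDDLDLUUL (positions: [(0, 0), (1, 0), (1, -1), (1, -2), (0, -2), (0, -3), (-1, -3), (-1, -2), (-1, -1), (-2, -1)])
Fold: move[2]->L => RDLLDLUUL (positions: [(0, 0), (1, 0), (1, -1), (0, -1), (-1, -1), (-1, -2), (-2, -2), (-2, -1), (-2, 0), (-3, 0)])
Fold: move[0]->D => DDLLDLUUL (positions: [(0, 0), (0, -1), (0, -2), (-1, -2), (-2, -2), (-2, -3), (-3, -3), (-3, -2), (-3, -1), (-4, -1)])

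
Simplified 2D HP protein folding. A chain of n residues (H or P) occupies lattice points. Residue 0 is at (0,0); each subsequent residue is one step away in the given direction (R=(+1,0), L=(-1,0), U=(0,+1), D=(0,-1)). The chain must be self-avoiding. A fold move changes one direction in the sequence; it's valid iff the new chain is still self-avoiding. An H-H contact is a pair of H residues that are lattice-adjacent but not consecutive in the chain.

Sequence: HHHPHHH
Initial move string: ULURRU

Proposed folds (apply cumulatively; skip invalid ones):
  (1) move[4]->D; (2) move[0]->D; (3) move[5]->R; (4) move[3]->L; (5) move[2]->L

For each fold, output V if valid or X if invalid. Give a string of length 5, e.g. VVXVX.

Initial: ULURRU -> [(0, 0), (0, 1), (-1, 1), (-1, 2), (0, 2), (1, 2), (1, 3)]
Fold 1: move[4]->D => ULURDU INVALID (collision), skipped
Fold 2: move[0]->D => DLURRU INVALID (collision), skipped
Fold 3: move[5]->R => ULURRR VALID
Fold 4: move[3]->L => ULULRR INVALID (collision), skipped
Fold 5: move[2]->L => ULLRRR INVALID (collision), skipped

Answer: XXVXX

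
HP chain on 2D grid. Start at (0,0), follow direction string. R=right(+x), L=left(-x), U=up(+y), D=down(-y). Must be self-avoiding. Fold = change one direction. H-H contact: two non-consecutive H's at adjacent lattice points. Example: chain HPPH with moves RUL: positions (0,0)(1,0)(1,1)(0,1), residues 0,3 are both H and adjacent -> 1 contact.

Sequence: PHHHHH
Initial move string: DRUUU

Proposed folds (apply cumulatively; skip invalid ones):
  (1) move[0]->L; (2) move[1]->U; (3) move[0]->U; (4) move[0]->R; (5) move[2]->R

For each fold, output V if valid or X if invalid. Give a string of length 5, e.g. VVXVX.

Initial: DRUUU -> [(0, 0), (0, -1), (1, -1), (1, 0), (1, 1), (1, 2)]
Fold 1: move[0]->L => LRUUU INVALID (collision), skipped
Fold 2: move[1]->U => DUUUU INVALID (collision), skipped
Fold 3: move[0]->U => URUUU VALID
Fold 4: move[0]->R => RRUUU VALID
Fold 5: move[2]->R => RRRUU VALID

Answer: XXVVV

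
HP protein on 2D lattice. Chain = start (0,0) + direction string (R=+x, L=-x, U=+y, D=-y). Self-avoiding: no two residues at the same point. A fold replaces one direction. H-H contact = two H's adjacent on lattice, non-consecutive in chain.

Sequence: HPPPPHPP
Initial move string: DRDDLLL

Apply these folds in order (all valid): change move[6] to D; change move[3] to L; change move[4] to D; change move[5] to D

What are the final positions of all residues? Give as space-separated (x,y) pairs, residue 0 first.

Answer: (0,0) (0,-1) (1,-1) (1,-2) (0,-2) (0,-3) (0,-4) (0,-5)

Derivation:
Initial moves: DRDDLLL
Fold: move[6]->D => DRDDLLD (positions: [(0, 0), (0, -1), (1, -1), (1, -2), (1, -3), (0, -3), (-1, -3), (-1, -4)])
Fold: move[3]->L => DRDLLLD (positions: [(0, 0), (0, -1), (1, -1), (1, -2), (0, -2), (-1, -2), (-2, -2), (-2, -3)])
Fold: move[4]->D => DRDLDLD (positions: [(0, 0), (0, -1), (1, -1), (1, -2), (0, -2), (0, -3), (-1, -3), (-1, -4)])
Fold: move[5]->D => DRDLDDD (positions: [(0, 0), (0, -1), (1, -1), (1, -2), (0, -2), (0, -3), (0, -4), (0, -5)])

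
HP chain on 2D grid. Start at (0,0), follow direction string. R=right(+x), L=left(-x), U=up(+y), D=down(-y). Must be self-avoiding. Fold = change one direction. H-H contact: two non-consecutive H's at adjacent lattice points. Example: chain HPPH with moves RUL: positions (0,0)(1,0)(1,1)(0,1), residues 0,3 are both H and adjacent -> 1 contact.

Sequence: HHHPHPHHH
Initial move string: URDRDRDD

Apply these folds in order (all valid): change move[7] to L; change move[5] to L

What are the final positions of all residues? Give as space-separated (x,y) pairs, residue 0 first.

Initial moves: URDRDRDD
Fold: move[7]->L => URDRDRDL (positions: [(0, 0), (0, 1), (1, 1), (1, 0), (2, 0), (2, -1), (3, -1), (3, -2), (2, -2)])
Fold: move[5]->L => URDRDLDL (positions: [(0, 0), (0, 1), (1, 1), (1, 0), (2, 0), (2, -1), (1, -1), (1, -2), (0, -2)])

Answer: (0,0) (0,1) (1,1) (1,0) (2,0) (2,-1) (1,-1) (1,-2) (0,-2)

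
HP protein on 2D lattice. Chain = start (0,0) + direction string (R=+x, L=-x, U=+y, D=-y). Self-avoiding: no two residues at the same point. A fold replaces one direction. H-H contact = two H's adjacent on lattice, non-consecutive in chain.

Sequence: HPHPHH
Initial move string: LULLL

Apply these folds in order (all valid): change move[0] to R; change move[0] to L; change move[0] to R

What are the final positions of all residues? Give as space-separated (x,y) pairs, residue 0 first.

Initial moves: LULLL
Fold: move[0]->R => RULLL (positions: [(0, 0), (1, 0), (1, 1), (0, 1), (-1, 1), (-2, 1)])
Fold: move[0]->L => LULLL (positions: [(0, 0), (-1, 0), (-1, 1), (-2, 1), (-3, 1), (-4, 1)])
Fold: move[0]->R => RULLL (positions: [(0, 0), (1, 0), (1, 1), (0, 1), (-1, 1), (-2, 1)])

Answer: (0,0) (1,0) (1,1) (0,1) (-1,1) (-2,1)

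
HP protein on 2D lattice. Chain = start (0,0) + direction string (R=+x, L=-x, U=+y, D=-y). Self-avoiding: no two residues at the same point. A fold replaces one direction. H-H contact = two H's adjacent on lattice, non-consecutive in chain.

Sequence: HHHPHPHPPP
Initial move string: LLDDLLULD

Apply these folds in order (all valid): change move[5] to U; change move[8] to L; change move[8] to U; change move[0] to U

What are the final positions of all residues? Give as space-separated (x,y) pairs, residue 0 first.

Answer: (0,0) (0,1) (-1,1) (-1,0) (-1,-1) (-2,-1) (-2,0) (-2,1) (-3,1) (-3,2)

Derivation:
Initial moves: LLDDLLULD
Fold: move[5]->U => LLDDLUULD (positions: [(0, 0), (-1, 0), (-2, 0), (-2, -1), (-2, -2), (-3, -2), (-3, -1), (-3, 0), (-4, 0), (-4, -1)])
Fold: move[8]->L => LLDDLUULL (positions: [(0, 0), (-1, 0), (-2, 0), (-2, -1), (-2, -2), (-3, -2), (-3, -1), (-3, 0), (-4, 0), (-5, 0)])
Fold: move[8]->U => LLDDLUULU (positions: [(0, 0), (-1, 0), (-2, 0), (-2, -1), (-2, -2), (-3, -2), (-3, -1), (-3, 0), (-4, 0), (-4, 1)])
Fold: move[0]->U => ULDDLUULU (positions: [(0, 0), (0, 1), (-1, 1), (-1, 0), (-1, -1), (-2, -1), (-2, 0), (-2, 1), (-3, 1), (-3, 2)])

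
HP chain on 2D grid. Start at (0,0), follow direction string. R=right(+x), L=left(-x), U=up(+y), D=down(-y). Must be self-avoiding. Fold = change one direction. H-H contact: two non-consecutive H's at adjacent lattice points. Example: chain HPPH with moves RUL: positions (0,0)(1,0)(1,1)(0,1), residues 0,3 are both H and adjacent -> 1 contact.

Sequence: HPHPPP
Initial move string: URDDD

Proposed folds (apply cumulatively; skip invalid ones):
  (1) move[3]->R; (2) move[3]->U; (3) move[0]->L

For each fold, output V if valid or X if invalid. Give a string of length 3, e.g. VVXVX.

Initial: URDDD -> [(0, 0), (0, 1), (1, 1), (1, 0), (1, -1), (1, -2)]
Fold 1: move[3]->R => URDRD VALID
Fold 2: move[3]->U => URDUD INVALID (collision), skipped
Fold 3: move[0]->L => LRDRD INVALID (collision), skipped

Answer: VXX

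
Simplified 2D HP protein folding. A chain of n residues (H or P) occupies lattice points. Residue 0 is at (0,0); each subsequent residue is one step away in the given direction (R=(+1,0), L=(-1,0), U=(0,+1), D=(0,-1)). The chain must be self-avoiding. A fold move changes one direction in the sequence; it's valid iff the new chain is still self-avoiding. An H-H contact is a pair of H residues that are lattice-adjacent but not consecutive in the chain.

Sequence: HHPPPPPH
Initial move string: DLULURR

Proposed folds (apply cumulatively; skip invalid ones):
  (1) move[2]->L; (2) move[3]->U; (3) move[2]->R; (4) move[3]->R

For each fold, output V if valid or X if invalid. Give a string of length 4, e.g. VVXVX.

Answer: VVXX

Derivation:
Initial: DLULURR -> [(0, 0), (0, -1), (-1, -1), (-1, 0), (-2, 0), (-2, 1), (-1, 1), (0, 1)]
Fold 1: move[2]->L => DLLLURR VALID
Fold 2: move[3]->U => DLLUURR VALID
Fold 3: move[2]->R => DLRUURR INVALID (collision), skipped
Fold 4: move[3]->R => DLLRURR INVALID (collision), skipped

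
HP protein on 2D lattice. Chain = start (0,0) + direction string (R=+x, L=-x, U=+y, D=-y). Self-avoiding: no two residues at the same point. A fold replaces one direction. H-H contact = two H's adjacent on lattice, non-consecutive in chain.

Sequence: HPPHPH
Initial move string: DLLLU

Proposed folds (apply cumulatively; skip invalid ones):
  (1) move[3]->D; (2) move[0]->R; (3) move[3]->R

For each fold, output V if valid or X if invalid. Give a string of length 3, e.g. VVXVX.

Answer: XXX

Derivation:
Initial: DLLLU -> [(0, 0), (0, -1), (-1, -1), (-2, -1), (-3, -1), (-3, 0)]
Fold 1: move[3]->D => DLLDU INVALID (collision), skipped
Fold 2: move[0]->R => RLLLU INVALID (collision), skipped
Fold 3: move[3]->R => DLLRU INVALID (collision), skipped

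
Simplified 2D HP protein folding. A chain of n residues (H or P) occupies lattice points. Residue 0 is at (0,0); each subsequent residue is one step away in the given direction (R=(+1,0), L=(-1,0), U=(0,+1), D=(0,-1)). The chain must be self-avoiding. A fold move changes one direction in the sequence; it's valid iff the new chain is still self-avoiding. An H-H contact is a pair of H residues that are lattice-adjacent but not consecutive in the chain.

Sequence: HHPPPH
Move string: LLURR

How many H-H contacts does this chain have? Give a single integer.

Answer: 1

Derivation:
Positions: [(0, 0), (-1, 0), (-2, 0), (-2, 1), (-1, 1), (0, 1)]
H-H contact: residue 0 @(0,0) - residue 5 @(0, 1)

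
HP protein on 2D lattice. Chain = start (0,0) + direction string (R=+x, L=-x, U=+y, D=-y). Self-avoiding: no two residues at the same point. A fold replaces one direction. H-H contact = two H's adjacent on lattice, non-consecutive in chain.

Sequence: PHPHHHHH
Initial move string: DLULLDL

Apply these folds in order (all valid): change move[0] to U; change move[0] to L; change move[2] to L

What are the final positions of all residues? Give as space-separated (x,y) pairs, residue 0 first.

Answer: (0,0) (-1,0) (-2,0) (-3,0) (-4,0) (-5,0) (-5,-1) (-6,-1)

Derivation:
Initial moves: DLULLDL
Fold: move[0]->U => ULULLDL (positions: [(0, 0), (0, 1), (-1, 1), (-1, 2), (-2, 2), (-3, 2), (-3, 1), (-4, 1)])
Fold: move[0]->L => LLULLDL (positions: [(0, 0), (-1, 0), (-2, 0), (-2, 1), (-3, 1), (-4, 1), (-4, 0), (-5, 0)])
Fold: move[2]->L => LLLLLDL (positions: [(0, 0), (-1, 0), (-2, 0), (-3, 0), (-4, 0), (-5, 0), (-5, -1), (-6, -1)])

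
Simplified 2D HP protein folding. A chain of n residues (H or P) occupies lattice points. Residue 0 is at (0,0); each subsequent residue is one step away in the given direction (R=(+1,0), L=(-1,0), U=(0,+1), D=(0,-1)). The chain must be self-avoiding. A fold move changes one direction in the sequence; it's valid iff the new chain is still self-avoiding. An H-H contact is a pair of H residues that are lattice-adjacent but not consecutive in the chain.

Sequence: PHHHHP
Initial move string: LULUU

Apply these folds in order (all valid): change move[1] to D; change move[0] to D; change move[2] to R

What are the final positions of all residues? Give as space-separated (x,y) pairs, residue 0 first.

Answer: (0,0) (0,-1) (0,-2) (1,-2) (1,-1) (1,0)

Derivation:
Initial moves: LULUU
Fold: move[1]->D => LDLUU (positions: [(0, 0), (-1, 0), (-1, -1), (-2, -1), (-2, 0), (-2, 1)])
Fold: move[0]->D => DDLUU (positions: [(0, 0), (0, -1), (0, -2), (-1, -2), (-1, -1), (-1, 0)])
Fold: move[2]->R => DDRUU (positions: [(0, 0), (0, -1), (0, -2), (1, -2), (1, -1), (1, 0)])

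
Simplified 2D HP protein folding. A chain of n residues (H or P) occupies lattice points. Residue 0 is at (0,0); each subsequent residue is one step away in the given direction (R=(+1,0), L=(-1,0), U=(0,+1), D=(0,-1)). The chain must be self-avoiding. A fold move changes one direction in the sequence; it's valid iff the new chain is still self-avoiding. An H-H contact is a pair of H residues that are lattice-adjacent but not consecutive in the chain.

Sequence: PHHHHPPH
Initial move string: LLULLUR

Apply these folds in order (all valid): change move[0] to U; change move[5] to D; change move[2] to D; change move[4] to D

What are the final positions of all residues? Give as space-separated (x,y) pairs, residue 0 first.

Answer: (0,0) (0,1) (-1,1) (-1,0) (-2,0) (-2,-1) (-2,-2) (-1,-2)

Derivation:
Initial moves: LLULLUR
Fold: move[0]->U => ULULLUR (positions: [(0, 0), (0, 1), (-1, 1), (-1, 2), (-2, 2), (-3, 2), (-3, 3), (-2, 3)])
Fold: move[5]->D => ULULLDR (positions: [(0, 0), (0, 1), (-1, 1), (-1, 2), (-2, 2), (-3, 2), (-3, 1), (-2, 1)])
Fold: move[2]->D => ULDLLDR (positions: [(0, 0), (0, 1), (-1, 1), (-1, 0), (-2, 0), (-3, 0), (-3, -1), (-2, -1)])
Fold: move[4]->D => ULDLDDR (positions: [(0, 0), (0, 1), (-1, 1), (-1, 0), (-2, 0), (-2, -1), (-2, -2), (-1, -2)])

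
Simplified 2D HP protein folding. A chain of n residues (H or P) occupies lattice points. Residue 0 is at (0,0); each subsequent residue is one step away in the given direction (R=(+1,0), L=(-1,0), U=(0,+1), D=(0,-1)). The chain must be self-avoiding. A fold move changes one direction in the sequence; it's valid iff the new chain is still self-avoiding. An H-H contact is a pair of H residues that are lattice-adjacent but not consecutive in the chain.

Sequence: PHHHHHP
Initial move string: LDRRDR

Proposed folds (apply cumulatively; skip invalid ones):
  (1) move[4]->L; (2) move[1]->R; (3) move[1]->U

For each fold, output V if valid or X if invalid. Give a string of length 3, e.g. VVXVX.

Answer: XXV

Derivation:
Initial: LDRRDR -> [(0, 0), (-1, 0), (-1, -1), (0, -1), (1, -1), (1, -2), (2, -2)]
Fold 1: move[4]->L => LDRRLR INVALID (collision), skipped
Fold 2: move[1]->R => LRRRDR INVALID (collision), skipped
Fold 3: move[1]->U => LURRDR VALID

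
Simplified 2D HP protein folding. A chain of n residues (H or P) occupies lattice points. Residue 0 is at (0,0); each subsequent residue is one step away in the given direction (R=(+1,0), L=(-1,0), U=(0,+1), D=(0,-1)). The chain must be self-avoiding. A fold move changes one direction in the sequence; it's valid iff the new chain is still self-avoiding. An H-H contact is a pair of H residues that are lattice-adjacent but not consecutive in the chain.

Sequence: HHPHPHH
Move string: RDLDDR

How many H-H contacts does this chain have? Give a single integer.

Positions: [(0, 0), (1, 0), (1, -1), (0, -1), (0, -2), (0, -3), (1, -3)]
H-H contact: residue 0 @(0,0) - residue 3 @(0, -1)

Answer: 1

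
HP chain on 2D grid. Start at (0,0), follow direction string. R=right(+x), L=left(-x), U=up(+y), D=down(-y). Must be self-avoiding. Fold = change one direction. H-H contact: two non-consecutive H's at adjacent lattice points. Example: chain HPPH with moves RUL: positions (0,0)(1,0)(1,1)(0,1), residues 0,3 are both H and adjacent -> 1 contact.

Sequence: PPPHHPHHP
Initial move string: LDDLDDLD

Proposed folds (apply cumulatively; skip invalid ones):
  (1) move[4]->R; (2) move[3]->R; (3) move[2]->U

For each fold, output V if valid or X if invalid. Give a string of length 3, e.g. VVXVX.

Answer: XVX

Derivation:
Initial: LDDLDDLD -> [(0, 0), (-1, 0), (-1, -1), (-1, -2), (-2, -2), (-2, -3), (-2, -4), (-3, -4), (-3, -5)]
Fold 1: move[4]->R => LDDLRDLD INVALID (collision), skipped
Fold 2: move[3]->R => LDDRDDLD VALID
Fold 3: move[2]->U => LDURDDLD INVALID (collision), skipped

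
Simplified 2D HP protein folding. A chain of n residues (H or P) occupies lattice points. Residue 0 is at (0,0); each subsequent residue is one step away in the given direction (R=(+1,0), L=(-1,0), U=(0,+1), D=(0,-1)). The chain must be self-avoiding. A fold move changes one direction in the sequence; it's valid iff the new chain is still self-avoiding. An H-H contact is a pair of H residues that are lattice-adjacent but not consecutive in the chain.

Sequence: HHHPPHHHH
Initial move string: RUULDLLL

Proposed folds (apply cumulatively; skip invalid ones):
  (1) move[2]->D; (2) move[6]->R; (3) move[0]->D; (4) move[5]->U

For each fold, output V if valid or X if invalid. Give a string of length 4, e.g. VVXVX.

Answer: XXXX

Derivation:
Initial: RUULDLLL -> [(0, 0), (1, 0), (1, 1), (1, 2), (0, 2), (0, 1), (-1, 1), (-2, 1), (-3, 1)]
Fold 1: move[2]->D => RUDLDLLL INVALID (collision), skipped
Fold 2: move[6]->R => RUULDLRL INVALID (collision), skipped
Fold 3: move[0]->D => DUULDLLL INVALID (collision), skipped
Fold 4: move[5]->U => RUULDULL INVALID (collision), skipped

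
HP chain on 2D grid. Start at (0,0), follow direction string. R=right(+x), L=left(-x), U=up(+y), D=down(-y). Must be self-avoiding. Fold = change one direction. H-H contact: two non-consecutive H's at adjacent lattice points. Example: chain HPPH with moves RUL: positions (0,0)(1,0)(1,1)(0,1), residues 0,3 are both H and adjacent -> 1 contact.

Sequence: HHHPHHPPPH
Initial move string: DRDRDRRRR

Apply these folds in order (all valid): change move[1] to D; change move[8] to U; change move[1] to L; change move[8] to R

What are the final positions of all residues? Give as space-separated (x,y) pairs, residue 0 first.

Initial moves: DRDRDRRRR
Fold: move[1]->D => DDDRDRRRR (positions: [(0, 0), (0, -1), (0, -2), (0, -3), (1, -3), (1, -4), (2, -4), (3, -4), (4, -4), (5, -4)])
Fold: move[8]->U => DDDRDRRRU (positions: [(0, 0), (0, -1), (0, -2), (0, -3), (1, -3), (1, -4), (2, -4), (3, -4), (4, -4), (4, -3)])
Fold: move[1]->L => DLDRDRRRU (positions: [(0, 0), (0, -1), (-1, -1), (-1, -2), (0, -2), (0, -3), (1, -3), (2, -3), (3, -3), (3, -2)])
Fold: move[8]->R => DLDRDRRRR (positions: [(0, 0), (0, -1), (-1, -1), (-1, -2), (0, -2), (0, -3), (1, -3), (2, -3), (3, -3), (4, -3)])

Answer: (0,0) (0,-1) (-1,-1) (-1,-2) (0,-2) (0,-3) (1,-3) (2,-3) (3,-3) (4,-3)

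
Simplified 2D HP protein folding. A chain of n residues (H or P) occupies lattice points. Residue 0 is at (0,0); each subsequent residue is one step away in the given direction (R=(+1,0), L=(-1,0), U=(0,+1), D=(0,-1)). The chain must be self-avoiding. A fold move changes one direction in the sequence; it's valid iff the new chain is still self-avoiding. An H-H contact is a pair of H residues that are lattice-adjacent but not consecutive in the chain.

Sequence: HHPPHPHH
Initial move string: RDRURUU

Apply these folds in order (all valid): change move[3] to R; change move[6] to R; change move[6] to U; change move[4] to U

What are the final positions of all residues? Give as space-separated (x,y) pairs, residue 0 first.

Initial moves: RDRURUU
Fold: move[3]->R => RDRRRUU (positions: [(0, 0), (1, 0), (1, -1), (2, -1), (3, -1), (4, -1), (4, 0), (4, 1)])
Fold: move[6]->R => RDRRRUR (positions: [(0, 0), (1, 0), (1, -1), (2, -1), (3, -1), (4, -1), (4, 0), (5, 0)])
Fold: move[6]->U => RDRRRUU (positions: [(0, 0), (1, 0), (1, -1), (2, -1), (3, -1), (4, -1), (4, 0), (4, 1)])
Fold: move[4]->U => RDRRUUU (positions: [(0, 0), (1, 0), (1, -1), (2, -1), (3, -1), (3, 0), (3, 1), (3, 2)])

Answer: (0,0) (1,0) (1,-1) (2,-1) (3,-1) (3,0) (3,1) (3,2)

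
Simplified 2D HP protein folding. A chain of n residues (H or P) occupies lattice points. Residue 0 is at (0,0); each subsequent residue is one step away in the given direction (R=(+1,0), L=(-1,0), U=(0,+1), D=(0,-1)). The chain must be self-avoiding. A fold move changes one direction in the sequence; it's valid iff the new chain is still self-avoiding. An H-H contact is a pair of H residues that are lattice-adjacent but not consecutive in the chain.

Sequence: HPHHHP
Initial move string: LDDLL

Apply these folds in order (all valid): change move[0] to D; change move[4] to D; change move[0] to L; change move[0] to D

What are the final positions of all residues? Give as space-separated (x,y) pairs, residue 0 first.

Initial moves: LDDLL
Fold: move[0]->D => DDDLL (positions: [(0, 0), (0, -1), (0, -2), (0, -3), (-1, -3), (-2, -3)])
Fold: move[4]->D => DDDLD (positions: [(0, 0), (0, -1), (0, -2), (0, -3), (-1, -3), (-1, -4)])
Fold: move[0]->L => LDDLD (positions: [(0, 0), (-1, 0), (-1, -1), (-1, -2), (-2, -2), (-2, -3)])
Fold: move[0]->D => DDDLD (positions: [(0, 0), (0, -1), (0, -2), (0, -3), (-1, -3), (-1, -4)])

Answer: (0,0) (0,-1) (0,-2) (0,-3) (-1,-3) (-1,-4)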